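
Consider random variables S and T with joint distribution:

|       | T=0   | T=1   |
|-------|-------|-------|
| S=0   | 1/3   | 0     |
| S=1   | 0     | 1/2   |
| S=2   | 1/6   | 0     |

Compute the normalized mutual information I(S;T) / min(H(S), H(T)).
Marginal P(S) (row sums):
  P(S=0) = 1/3 + 0 = 1/3
  P(S=1) = 0 + 1/2 = 1/2
  P(S=2) = 1/6 + 0 = 1/6
Marginal P(T) (column sums):
  P(T=0) = 1/3 + 0 + 1/6 = 1/2
  P(T=1) = 0 + 1/2 + 0 = 1/2

H(S) = -[(1/3)·log₂(1/3) + (1/2)·log₂(1/2) + (1/6)·log₂(1/6)]
  = 0.5283 + 0.5000 + 0.4308
  = 1.4591 bits
H(T) = -[(1/2)·log₂(1/2) + (1/2)·log₂(1/2)]
  = 0.5000 + 0.5000
  = 1.0000 bits
H(S,T) = -[(1/3)·log₂(1/3) + (1/2)·log₂(1/2) + (1/6)·log₂(1/6)]
  = 0.5283 + 0.5000 + 0.4308
  = 1.4591 bits

I(S;T) = H(S) + H(T) - H(S,T)
  = 1.4591 + 1.0000 - 1.4591
  = 1.0000 bits

min(H(S), H(T)) = min(1.4591, 1.0000) = 1.0000 bits
Normalized MI = 1.0000 / 1.0000 = 1.0000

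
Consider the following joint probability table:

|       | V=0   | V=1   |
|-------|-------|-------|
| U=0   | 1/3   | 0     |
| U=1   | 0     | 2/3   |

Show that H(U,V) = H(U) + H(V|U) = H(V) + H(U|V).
Marginal P(U) (row sums):
  P(U=0) = 1/3 + 0 = 1/3
  P(U=1) = 0 + 2/3 = 2/3
Marginal P(V) (column sums):
  P(V=0) = 1/3 + 0 = 1/3
  P(V=1) = 0 + 2/3 = 2/3

Decomposition 1: H(U) + H(V|U)
H(U) = -[(1/3)·log₂(1/3) + (2/3)·log₂(2/3)]
  = 0.5283 + 0.3900
  = 0.9183 bits
H(V|U) = -Σ P(U,V)·log₂ P(V|U), where P(V|U) = P(U,V) / P(U)
  (cells with P(U,V) = 0 contribute 0)
  (U=0,V=0): P(V|U) = (1/3)/(1/3) = 1;  -(1/3)·log₂(1) = 0.0000
  (U=1,V=1): P(V|U) = (2/3)/(2/3) = 1;  -(2/3)·log₂(1) = 0.0000
H(V|U) = 0.0000 + 0.0000
  = 0.0000 bits
H(U) + H(V|U) = 0.9183 + 0.0000 = 0.9183 bits

Decomposition 2: H(V) + H(U|V)
H(V) = -[(1/3)·log₂(1/3) + (2/3)·log₂(2/3)]
  = 0.5283 + 0.3900
  = 0.9183 bits
H(U|V) = -Σ P(U,V)·log₂ P(U|V), where P(U|V) = P(U,V) / P(V)
  (cells with P(U,V) = 0 contribute 0)
  (U=0,V=0): P(U|V) = (1/3)/(1/3) = 1;  -(1/3)·log₂(1) = 0.0000
  (U=1,V=1): P(U|V) = (2/3)/(2/3) = 1;  -(2/3)·log₂(1) = 0.0000
H(U|V) = 0.0000 + 0.0000
  = 0.0000 bits
H(V) + H(U|V) = 0.9183 + 0.0000 = 0.9183 bits

Direct computation of the joint entropy:
H(U,V) = -[(1/3)·log₂(1/3) + (2/3)·log₂(2/3)]
  = 0.5283 + 0.3900
  = 0.9183 bits

All three agree: H(U,V) = 0.9183 bits ✓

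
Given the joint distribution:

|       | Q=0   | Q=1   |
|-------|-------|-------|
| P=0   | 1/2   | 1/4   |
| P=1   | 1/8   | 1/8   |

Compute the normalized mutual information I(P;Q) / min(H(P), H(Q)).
Marginal P(P) (row sums):
  P(P=0) = 1/2 + 1/4 = 3/4
  P(P=1) = 1/8 + 1/8 = 1/4
Marginal P(Q) (column sums):
  P(Q=0) = 1/2 + 1/8 = 5/8
  P(Q=1) = 1/4 + 1/8 = 3/8

H(P) = -[(3/4)·log₂(3/4) + (1/4)·log₂(1/4)]
  = 0.3113 + 0.5000
  = 0.8113 bits
H(Q) = -[(5/8)·log₂(5/8) + (3/8)·log₂(3/8)]
  = 0.4238 + 0.5306
  = 0.9544 bits
H(P,Q) = -[(1/2)·log₂(1/2) + (1/4)·log₂(1/4) + (1/8)·log₂(1/8) + (1/8)·log₂(1/8)]
  = 0.5000 + 0.5000 + 0.3750 + 0.3750
  = 1.7500 bits

I(P;Q) = H(P) + H(Q) - H(P,Q)
  = 0.8113 + 0.9544 - 1.7500
  = 0.0157 bits

min(H(P), H(Q)) = min(0.8113, 0.9544) = 0.8113 bits
Normalized MI = 0.0157 / 0.8113 = 0.0194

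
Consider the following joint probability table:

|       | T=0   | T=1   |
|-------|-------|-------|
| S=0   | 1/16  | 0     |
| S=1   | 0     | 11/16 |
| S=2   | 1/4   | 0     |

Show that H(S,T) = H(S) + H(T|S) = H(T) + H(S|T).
Marginal P(S) (row sums):
  P(S=0) = 1/16 + 0 = 1/16
  P(S=1) = 0 + 11/16 = 11/16
  P(S=2) = 1/4 + 0 = 1/4
Marginal P(T) (column sums):
  P(T=0) = 1/16 + 0 + 1/4 = 5/16
  P(T=1) = 0 + 11/16 + 0 = 11/16

Decomposition 1: H(S) + H(T|S)
H(S) = -[(1/16)·log₂(1/16) + (11/16)·log₂(11/16) + (1/4)·log₂(1/4)]
  = 0.2500 + 0.3716 + 0.5000
  = 1.1216 bits
H(T|S) = -Σ P(S,T)·log₂ P(T|S), where P(T|S) = P(S,T) / P(S)
  (cells with P(S,T) = 0 contribute 0)
  (S=0,T=0): P(T|S) = (1/16)/(1/16) = 1;  -(1/16)·log₂(1) = 0.0000
  (S=1,T=1): P(T|S) = (11/16)/(11/16) = 1;  -(11/16)·log₂(1) = 0.0000
  (S=2,T=0): P(T|S) = (1/4)/(1/4) = 1;  -(1/4)·log₂(1) = 0.0000
H(T|S) = 0.0000 + 0.0000 + 0.0000
  = 0.0000 bits
H(S) + H(T|S) = 1.1216 + 0.0000 = 1.1216 bits

Decomposition 2: H(T) + H(S|T)
H(T) = -[(5/16)·log₂(5/16) + (11/16)·log₂(11/16)]
  = 0.5244 + 0.3716
  = 0.8960 bits
H(S|T) = -Σ P(S,T)·log₂ P(S|T), where P(S|T) = P(S,T) / P(T)
  (cells with P(S,T) = 0 contribute 0)
  (S=0,T=0): P(S|T) = (1/16)/(5/16) = 1/5;  -(1/16)·log₂(1/5) = 0.1451
  (S=1,T=1): P(S|T) = (11/16)/(11/16) = 1;  -(11/16)·log₂(1) = 0.0000
  (S=2,T=0): P(S|T) = (1/4)/(5/16) = 4/5;  -(1/4)·log₂(4/5) = 0.0805
H(S|T) = 0.1451 + 0.0000 + 0.0805
  = 0.2256 bits
H(T) + H(S|T) = 0.8960 + 0.2256 = 1.1216 bits

Direct computation of the joint entropy:
H(S,T) = -[(1/16)·log₂(1/16) + (11/16)·log₂(11/16) + (1/4)·log₂(1/4)]
  = 0.2500 + 0.3716 + 0.5000
  = 1.1216 bits

All three agree: H(S,T) = 1.1216 bits ✓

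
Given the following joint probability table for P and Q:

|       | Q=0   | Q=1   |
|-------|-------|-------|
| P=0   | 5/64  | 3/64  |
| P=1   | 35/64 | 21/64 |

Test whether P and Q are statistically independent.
Marginal P(P) (row sums):
  P(P=0) = 5/64 + 3/64 = 1/8
  P(P=1) = 35/64 + 21/64 = 7/8
Marginal P(Q) (column sums):
  P(Q=0) = 5/64 + 35/64 = 5/8
  P(Q=1) = 3/64 + 21/64 = 3/8

P and Q are independent iff P(P=i,Q=j) = P(P=i)·P(Q=j) for every cell.
  P(P=0)·P(Q=0) = 1/8 × 5/8 = 5/64 = P(P=0,Q=0) ✓
  P(P=0)·P(Q=1) = 1/8 × 3/8 = 3/64 = P(P=0,Q=1) ✓
  P(P=1)·P(Q=0) = 7/8 × 5/8 = 35/64 = P(P=1,Q=0) ✓
  P(P=1)·P(Q=1) = 7/8 × 3/8 = 21/64 = P(P=1,Q=1) ✓

Yes, P and Q are independent: every cell factors, so I(P;Q) = 0 bits.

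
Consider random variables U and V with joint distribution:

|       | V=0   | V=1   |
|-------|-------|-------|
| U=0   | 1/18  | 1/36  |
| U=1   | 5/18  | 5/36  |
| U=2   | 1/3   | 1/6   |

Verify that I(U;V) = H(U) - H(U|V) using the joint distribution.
Left side, from I(U;V) = H(U) + H(V) - H(U,V):
Marginal P(U) (row sums):
  P(U=0) = 1/18 + 1/36 = 1/12
  P(U=1) = 5/18 + 5/36 = 5/12
  P(U=2) = 1/3 + 1/6 = 1/2
Marginal P(V) (column sums):
  P(V=0) = 1/18 + 5/18 + 1/3 = 2/3
  P(V=1) = 1/36 + 5/36 + 1/6 = 1/3

H(U) = -[(1/12)·log₂(1/12) + (5/12)·log₂(5/12) + (1/2)·log₂(1/2)]
  = 0.2987 + 0.5263 + 0.5000
  = 1.3250 bits
H(V) = -[(2/3)·log₂(2/3) + (1/3)·log₂(1/3)]
  = 0.3900 + 0.5283
  = 0.9183 bits
H(U,V) = -[(1/18)·log₂(1/18) + (1/36)·log₂(1/36) + (5/18)·log₂(5/18) + (5/36)·log₂(5/36) + (1/3)·log₂(1/3) + (1/6)·log₂(1/6)]
  = 0.2317 + 0.1436 + 0.5133 + 0.3956 + 0.5283 + 0.4308
  = 2.2433 bits

I(U;V) = H(U) + H(V) - H(U,V)
  = 1.3250 + 0.9183 - 2.2433
  = 0.0000 bits

Right side, with H(U|V) computed directly from the conditional probabilities:
H(U|V) = -Σ P(U,V)·log₂ P(U|V), where P(U|V) = P(U,V) / P(V)
  (U=0,V=0): P(U|V) = (1/18)/(2/3) = 1/12;  -(1/18)·log₂(1/12) = 0.1992
  (U=0,V=1): P(U|V) = (1/36)/(1/3) = 1/12;  -(1/36)·log₂(1/12) = 0.0996
  (U=1,V=0): P(U|V) = (5/18)/(2/3) = 5/12;  -(5/18)·log₂(5/12) = 0.3508
  (U=1,V=1): P(U|V) = (5/36)/(1/3) = 5/12;  -(5/36)·log₂(5/12) = 0.1754
  (U=2,V=0): P(U|V) = (1/3)/(2/3) = 1/2;  -(1/3)·log₂(1/2) = 0.3333
  (U=2,V=1): P(U|V) = (1/6)/(1/3) = 1/2;  -(1/6)·log₂(1/2) = 0.1667
H(U|V) = 0.1992 + 0.0996 + 0.3508 + 0.1754 + 0.3333 + 0.1667
  = 1.3250 bits
H(U) - H(U|V) = 1.3250 - 1.3250 = 0.0000 bits

Both sides equal 0.0000 bits, so I(U;V) = H(U) - H(U|V) ✓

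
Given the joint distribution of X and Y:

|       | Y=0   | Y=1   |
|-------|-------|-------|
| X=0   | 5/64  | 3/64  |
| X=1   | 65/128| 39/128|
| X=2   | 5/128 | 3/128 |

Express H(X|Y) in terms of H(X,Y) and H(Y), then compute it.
H(X|Y) = H(X,Y) - H(Y)

Marginal P(Y) (column sums):
  P(Y=0) = 5/64 + 65/128 + 5/128 = 5/8
  P(Y=1) = 3/64 + 39/128 + 3/128 = 3/8

H(X,Y) = -[(5/64)·log₂(5/64) + (3/64)·log₂(3/64) + (65/128)·log₂(65/128) + (39/128)·log₂(39/128) + (5/128)·log₂(5/128) + (3/128)·log₂(3/128)]
  = 0.2873 + 0.2070 + 0.4965 + 0.5224 + 0.1827 + 0.1269
  = 1.8228 bits
H(Y) = -[(5/8)·log₂(5/8) + (3/8)·log₂(3/8)]
  = 0.4238 + 0.5306
  = 0.9544 bits

H(X|Y) = 1.8228 - 0.9544 = 0.8684 bits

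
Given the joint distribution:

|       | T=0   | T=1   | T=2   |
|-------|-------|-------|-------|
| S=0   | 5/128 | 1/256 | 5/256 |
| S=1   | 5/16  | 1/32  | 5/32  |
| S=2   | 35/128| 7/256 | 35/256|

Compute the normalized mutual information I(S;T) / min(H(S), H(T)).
Marginal P(S) (row sums):
  P(S=0) = 5/128 + 1/256 + 5/256 = 1/16
  P(S=1) = 5/16 + 1/32 + 5/32 = 1/2
  P(S=2) = 35/128 + 7/256 + 35/256 = 7/16
Marginal P(T) (column sums):
  P(T=0) = 5/128 + 5/16 + 35/128 = 5/8
  P(T=1) = 1/256 + 1/32 + 7/256 = 1/16
  P(T=2) = 5/256 + 5/32 + 35/256 = 5/16

H(S) = -[(1/16)·log₂(1/16) + (1/2)·log₂(1/2) + (7/16)·log₂(7/16)]
  = 0.2500 + 0.5000 + 0.5218
  = 1.2718 bits
H(T) = -[(5/8)·log₂(5/8) + (1/16)·log₂(1/16) + (5/16)·log₂(5/16)]
  = 0.4238 + 0.2500 + 0.5244
  = 1.1982 bits
H(S,T) = -[(5/128)·log₂(5/128) + (1/256)·log₂(1/256) + (5/256)·log₂(5/256) + (5/16)·log₂(5/16) + (1/32)·log₂(1/32) + (5/32)·log₂(5/32) + (35/128)·log₂(35/128) + (7/256)·log₂(7/256) + (35/256)·log₂(35/256)]
  = 0.1827 + 0.0313 + 0.1109 + 0.5244 + 0.1563 + 0.4184 + 0.5115 + 0.1420 + 0.3925
  = 2.4700 bits

I(S;T) = H(S) + H(T) - H(S,T)
  = 1.2718 + 1.1982 - 2.4700
  = 0.0000 bits

min(H(S), H(T)) = min(1.2718, 1.1982) = 1.1982 bits
Normalized MI = 0.0000 / 1.1982 = 0.0000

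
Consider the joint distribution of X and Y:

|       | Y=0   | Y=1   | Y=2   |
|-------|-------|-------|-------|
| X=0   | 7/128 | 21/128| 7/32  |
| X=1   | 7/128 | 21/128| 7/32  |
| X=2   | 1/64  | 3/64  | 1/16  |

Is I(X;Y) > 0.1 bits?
Marginal P(X) (row sums):
  P(X=0) = 7/128 + 21/128 + 7/32 = 7/16
  P(X=1) = 7/128 + 21/128 + 7/32 = 7/16
  P(X=2) = 1/64 + 3/64 + 1/16 = 1/8
Marginal P(Y) (column sums):
  P(Y=0) = 7/128 + 7/128 + 1/64 = 1/8
  P(Y=1) = 21/128 + 21/128 + 3/64 = 3/8
  P(Y=2) = 7/32 + 7/32 + 1/16 = 1/2

H(X) = -[(7/16)·log₂(7/16) + (7/16)·log₂(7/16) + (1/8)·log₂(1/8)]
  = 0.5218 + 0.5218 + 0.3750
  = 1.4186 bits
H(Y) = -[(1/8)·log₂(1/8) + (3/8)·log₂(3/8) + (1/2)·log₂(1/2)]
  = 0.3750 + 0.5306 + 0.5000
  = 1.4056 bits
H(X,Y) = -[(7/128)·log₂(7/128) + (21/128)·log₂(21/128) + (7/32)·log₂(7/32) + (7/128)·log₂(7/128) + (21/128)·log₂(21/128) + (7/32)·log₂(7/32) + (1/64)·log₂(1/64) + (3/64)·log₂(3/64) + (1/16)·log₂(1/16)]
  = 0.2293 + 0.4278 + 0.4796 + 0.2293 + 0.4278 + 0.4796 + 0.0938 + 0.2070 + 0.2500
  = 2.8242 bits

I(X;Y) = H(X) + H(Y) - H(X,Y)
  = 1.4186 + 1.4056 - 2.8242
  = 0.0000 bits

No. I(X;Y) = 0.0000 bits, which is ≤ 0.1 bits.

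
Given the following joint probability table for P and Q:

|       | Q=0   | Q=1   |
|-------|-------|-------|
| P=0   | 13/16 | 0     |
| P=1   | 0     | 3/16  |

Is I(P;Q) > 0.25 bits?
Marginal P(P) (row sums):
  P(P=0) = 13/16 + 0 = 13/16
  P(P=1) = 0 + 3/16 = 3/16
Marginal P(Q) (column sums):
  P(Q=0) = 13/16 + 0 = 13/16
  P(Q=1) = 0 + 3/16 = 3/16

H(P) = -[(13/16)·log₂(13/16) + (3/16)·log₂(3/16)]
  = 0.2434 + 0.4528
  = 0.6962 bits
H(Q) = -[(13/16)·log₂(13/16) + (3/16)·log₂(3/16)]
  = 0.2434 + 0.4528
  = 0.6962 bits
H(P,Q) = -[(13/16)·log₂(13/16) + (3/16)·log₂(3/16)]
  = 0.2434 + 0.4528
  = 0.6962 bits

I(P;Q) = H(P) + H(Q) - H(P,Q)
  = 0.6962 + 0.6962 - 0.6962
  = 0.6962 bits

Yes. I(P;Q) = 0.6962 bits, which is > 0.25 bits.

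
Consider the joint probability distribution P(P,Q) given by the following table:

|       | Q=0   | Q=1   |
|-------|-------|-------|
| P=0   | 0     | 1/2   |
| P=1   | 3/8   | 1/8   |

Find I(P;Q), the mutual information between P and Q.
Marginal P(P) (row sums):
  P(P=0) = 0 + 1/2 = 1/2
  P(P=1) = 3/8 + 1/8 = 1/2
Marginal P(Q) (column sums):
  P(Q=0) = 0 + 3/8 = 3/8
  P(Q=1) = 1/2 + 1/8 = 5/8

H(P) = -[(1/2)·log₂(1/2) + (1/2)·log₂(1/2)]
  = 0.5000 + 0.5000
  = 1.0000 bits
H(Q) = -[(3/8)·log₂(3/8) + (5/8)·log₂(5/8)]
  = 0.5306 + 0.4238
  = 0.9544 bits
H(P,Q) = -[(1/2)·log₂(1/2) + (3/8)·log₂(3/8) + (1/8)·log₂(1/8)]
  = 0.5000 + 0.5306 + 0.3750
  = 1.4056 bits

I(P;Q) = H(P) + H(Q) - H(P,Q)
  = 1.0000 + 0.9544 - 1.4056
  = 0.5488 bits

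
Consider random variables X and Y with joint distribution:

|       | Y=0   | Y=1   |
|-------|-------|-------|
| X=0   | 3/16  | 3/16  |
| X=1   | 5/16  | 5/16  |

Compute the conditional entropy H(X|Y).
Marginal P(Y) (column sums):
  P(Y=0) = 3/16 + 5/16 = 1/2
  P(Y=1) = 3/16 + 5/16 = 1/2

H(X|Y) = -Σ P(X,Y)·log₂ P(X|Y), where P(X|Y) = P(X,Y) / P(Y)
  (X=0,Y=0): P(X|Y) = (3/16)/(1/2) = 3/8;  -(3/16)·log₂(3/8) = 0.2653
  (X=0,Y=1): P(X|Y) = (3/16)/(1/2) = 3/8;  -(3/16)·log₂(3/8) = 0.2653
  (X=1,Y=0): P(X|Y) = (5/16)/(1/2) = 5/8;  -(5/16)·log₂(5/8) = 0.2119
  (X=1,Y=1): P(X|Y) = (5/16)/(1/2) = 5/8;  -(5/16)·log₂(5/8) = 0.2119
H(X|Y) = 0.2653 + 0.2653 + 0.2119 + 0.2119
  = 0.9544 bits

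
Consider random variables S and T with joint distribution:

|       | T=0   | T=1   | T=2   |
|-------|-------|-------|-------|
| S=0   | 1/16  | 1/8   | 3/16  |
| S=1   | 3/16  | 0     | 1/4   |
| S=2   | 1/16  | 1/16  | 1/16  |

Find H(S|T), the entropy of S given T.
Marginal P(T) (column sums):
  P(T=0) = 1/16 + 3/16 + 1/16 = 5/16
  P(T=1) = 1/8 + 0 + 1/16 = 3/16
  P(T=2) = 3/16 + 1/4 + 1/16 = 1/2

H(S|T) = -Σ P(S,T)·log₂ P(S|T), where P(S|T) = P(S,T) / P(T)
  (cells with P(S,T) = 0 contribute 0)
  (S=0,T=0): P(S|T) = (1/16)/(5/16) = 1/5;  -(1/16)·log₂(1/5) = 0.1451
  (S=0,T=1): P(S|T) = (1/8)/(3/16) = 2/3;  -(1/8)·log₂(2/3) = 0.0731
  (S=0,T=2): P(S|T) = (3/16)/(1/2) = 3/8;  -(3/16)·log₂(3/8) = 0.2653
  (S=1,T=0): P(S|T) = (3/16)/(5/16) = 3/5;  -(3/16)·log₂(3/5) = 0.1382
  (S=1,T=2): P(S|T) = (1/4)/(1/2) = 1/2;  -(1/4)·log₂(1/2) = 0.2500
  (S=2,T=0): P(S|T) = (1/16)/(5/16) = 1/5;  -(1/16)·log₂(1/5) = 0.1451
  (S=2,T=1): P(S|T) = (1/16)/(3/16) = 1/3;  -(1/16)·log₂(1/3) = 0.0991
  (S=2,T=2): P(S|T) = (1/16)/(1/2) = 1/8;  -(1/16)·log₂(1/8) = 0.1875
H(S|T) = 0.1451 + 0.0731 + 0.2653 + 0.1382 + 0.2500 + 0.1451 + 0.0991 + 0.1875
  = 1.3034 bits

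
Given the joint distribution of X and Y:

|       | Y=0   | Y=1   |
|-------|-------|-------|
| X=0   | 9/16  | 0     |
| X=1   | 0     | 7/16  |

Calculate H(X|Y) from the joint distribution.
Marginal P(Y) (column sums):
  P(Y=0) = 9/16 + 0 = 9/16
  P(Y=1) = 0 + 7/16 = 7/16

H(X|Y) = -Σ P(X,Y)·log₂ P(X|Y), where P(X|Y) = P(X,Y) / P(Y)
  (cells with P(X,Y) = 0 contribute 0)
  (X=0,Y=0): P(X|Y) = (9/16)/(9/16) = 1;  -(9/16)·log₂(1) = 0.0000
  (X=1,Y=1): P(X|Y) = (7/16)/(7/16) = 1;  -(7/16)·log₂(1) = 0.0000
H(X|Y) = 0.0000 + 0.0000
  = 0.0000 bits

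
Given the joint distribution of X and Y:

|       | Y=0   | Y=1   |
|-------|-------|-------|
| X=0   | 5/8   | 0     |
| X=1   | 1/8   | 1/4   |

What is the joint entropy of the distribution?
H(X,Y) = -Σ P(X,Y) log₂ P(X,Y), summed over the non-zero cells:
H(X,Y) = -[(5/8)·log₂(5/8) + (1/8)·log₂(1/8) + (1/4)·log₂(1/4)]
  = 0.4238 + 0.3750 + 0.5000
  = 1.2988 bits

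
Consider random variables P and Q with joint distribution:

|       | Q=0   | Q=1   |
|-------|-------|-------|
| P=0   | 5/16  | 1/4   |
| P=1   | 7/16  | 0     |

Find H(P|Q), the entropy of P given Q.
Marginal P(Q) (column sums):
  P(Q=0) = 5/16 + 7/16 = 3/4
  P(Q=1) = 1/4 + 0 = 1/4

H(P|Q) = -Σ P(P,Q)·log₂ P(P|Q), where P(P|Q) = P(P,Q) / P(Q)
  (cells with P(P,Q) = 0 contribute 0)
  (P=0,Q=0): P(P|Q) = (5/16)/(3/4) = 5/12;  -(5/16)·log₂(5/12) = 0.3947
  (P=0,Q=1): P(P|Q) = (1/4)/(1/4) = 1;  -(1/4)·log₂(1) = 0.0000
  (P=1,Q=0): P(P|Q) = (7/16)/(3/4) = 7/12;  -(7/16)·log₂(7/12) = 0.3402
H(P|Q) = 0.3947 + 0.0000 + 0.3402
  = 0.7349 bits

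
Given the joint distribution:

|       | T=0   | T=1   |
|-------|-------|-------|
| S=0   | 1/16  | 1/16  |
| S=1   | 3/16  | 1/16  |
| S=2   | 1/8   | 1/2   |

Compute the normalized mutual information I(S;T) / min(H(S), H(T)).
Marginal P(S) (row sums):
  P(S=0) = 1/16 + 1/16 = 1/8
  P(S=1) = 3/16 + 1/16 = 1/4
  P(S=2) = 1/8 + 1/2 = 5/8
Marginal P(T) (column sums):
  P(T=0) = 1/16 + 3/16 + 1/8 = 3/8
  P(T=1) = 1/16 + 1/16 + 1/2 = 5/8

H(S) = -[(1/8)·log₂(1/8) + (1/4)·log₂(1/4) + (5/8)·log₂(5/8)]
  = 0.3750 + 0.5000 + 0.4238
  = 1.2988 bits
H(T) = -[(3/8)·log₂(3/8) + (5/8)·log₂(5/8)]
  = 0.5306 + 0.4238
  = 0.9544 bits
H(S,T) = -[(1/16)·log₂(1/16) + (1/16)·log₂(1/16) + (3/16)·log₂(3/16) + (1/16)·log₂(1/16) + (1/8)·log₂(1/8) + (1/2)·log₂(1/2)]
  = 0.2500 + 0.2500 + 0.4528 + 0.2500 + 0.3750 + 0.5000
  = 2.0778 bits

I(S;T) = H(S) + H(T) - H(S,T)
  = 1.2988 + 0.9544 - 2.0778
  = 0.1754 bits

min(H(S), H(T)) = min(1.2988, 0.9544) = 0.9544 bits
Normalized MI = 0.1754 / 0.9544 = 0.1838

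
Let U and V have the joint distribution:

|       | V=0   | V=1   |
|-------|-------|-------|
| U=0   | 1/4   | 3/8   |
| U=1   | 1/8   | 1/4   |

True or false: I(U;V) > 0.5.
Marginal P(U) (row sums):
  P(U=0) = 1/4 + 3/8 = 5/8
  P(U=1) = 1/8 + 1/4 = 3/8
Marginal P(V) (column sums):
  P(V=0) = 1/4 + 1/8 = 3/8
  P(V=1) = 3/8 + 1/4 = 5/8

H(U) = -[(5/8)·log₂(5/8) + (3/8)·log₂(3/8)]
  = 0.4238 + 0.5306
  = 0.9544 bits
H(V) = -[(3/8)·log₂(3/8) + (5/8)·log₂(5/8)]
  = 0.5306 + 0.4238
  = 0.9544 bits
H(U,V) = -[(1/4)·log₂(1/4) + (3/8)·log₂(3/8) + (1/8)·log₂(1/8) + (1/4)·log₂(1/4)]
  = 0.5000 + 0.5306 + 0.3750 + 0.5000
  = 1.9056 bits

I(U;V) = H(U) + H(V) - H(U,V)
  = 0.9544 + 0.9544 - 1.9056
  = 0.0032 bits

False. I(U;V) = 0.0032 bits, which is ≤ 0.5 bits.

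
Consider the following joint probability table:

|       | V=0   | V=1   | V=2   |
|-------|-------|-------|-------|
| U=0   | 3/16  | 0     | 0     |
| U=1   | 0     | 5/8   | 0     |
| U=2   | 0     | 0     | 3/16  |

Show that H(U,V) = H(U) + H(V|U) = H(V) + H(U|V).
Marginal P(U) (row sums):
  P(U=0) = 3/16 + 0 + 0 = 3/16
  P(U=1) = 0 + 5/8 + 0 = 5/8
  P(U=2) = 0 + 0 + 3/16 = 3/16
Marginal P(V) (column sums):
  P(V=0) = 3/16 + 0 + 0 = 3/16
  P(V=1) = 0 + 5/8 + 0 = 5/8
  P(V=2) = 0 + 0 + 3/16 = 3/16

Decomposition 1: H(U) + H(V|U)
H(U) = -[(3/16)·log₂(3/16) + (5/8)·log₂(5/8) + (3/16)·log₂(3/16)]
  = 0.4528 + 0.4238 + 0.4528
  = 1.3294 bits
H(V|U) = -Σ P(U,V)·log₂ P(V|U), where P(V|U) = P(U,V) / P(U)
  (cells with P(U,V) = 0 contribute 0)
  (U=0,V=0): P(V|U) = (3/16)/(3/16) = 1;  -(3/16)·log₂(1) = 0.0000
  (U=1,V=1): P(V|U) = (5/8)/(5/8) = 1;  -(5/8)·log₂(1) = 0.0000
  (U=2,V=2): P(V|U) = (3/16)/(3/16) = 1;  -(3/16)·log₂(1) = 0.0000
H(V|U) = 0.0000 + 0.0000 + 0.0000
  = 0.0000 bits
H(U) + H(V|U) = 1.3294 + 0.0000 = 1.3294 bits

Decomposition 2: H(V) + H(U|V)
H(V) = -[(3/16)·log₂(3/16) + (5/8)·log₂(5/8) + (3/16)·log₂(3/16)]
  = 0.4528 + 0.4238 + 0.4528
  = 1.3294 bits
H(U|V) = -Σ P(U,V)·log₂ P(U|V), where P(U|V) = P(U,V) / P(V)
  (cells with P(U,V) = 0 contribute 0)
  (U=0,V=0): P(U|V) = (3/16)/(3/16) = 1;  -(3/16)·log₂(1) = 0.0000
  (U=1,V=1): P(U|V) = (5/8)/(5/8) = 1;  -(5/8)·log₂(1) = 0.0000
  (U=2,V=2): P(U|V) = (3/16)/(3/16) = 1;  -(3/16)·log₂(1) = 0.0000
H(U|V) = 0.0000 + 0.0000 + 0.0000
  = 0.0000 bits
H(V) + H(U|V) = 1.3294 + 0.0000 = 1.3294 bits

Direct computation of the joint entropy:
H(U,V) = -[(3/16)·log₂(3/16) + (5/8)·log₂(5/8) + (3/16)·log₂(3/16)]
  = 0.4528 + 0.4238 + 0.4528
  = 1.3294 bits

All three agree: H(U,V) = 1.3294 bits ✓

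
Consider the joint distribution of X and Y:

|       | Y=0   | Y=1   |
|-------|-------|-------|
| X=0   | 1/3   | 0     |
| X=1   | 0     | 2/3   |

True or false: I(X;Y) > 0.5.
Marginal P(X) (row sums):
  P(X=0) = 1/3 + 0 = 1/3
  P(X=1) = 0 + 2/3 = 2/3
Marginal P(Y) (column sums):
  P(Y=0) = 1/3 + 0 = 1/3
  P(Y=1) = 0 + 2/3 = 2/3

H(X) = -[(1/3)·log₂(1/3) + (2/3)·log₂(2/3)]
  = 0.5283 + 0.3900
  = 0.9183 bits
H(Y) = -[(1/3)·log₂(1/3) + (2/3)·log₂(2/3)]
  = 0.5283 + 0.3900
  = 0.9183 bits
H(X,Y) = -[(1/3)·log₂(1/3) + (2/3)·log₂(2/3)]
  = 0.5283 + 0.3900
  = 0.9183 bits

I(X;Y) = H(X) + H(Y) - H(X,Y)
  = 0.9183 + 0.9183 - 0.9183
  = 0.9183 bits

True. I(X;Y) = 0.9183 bits, which is > 0.5 bits.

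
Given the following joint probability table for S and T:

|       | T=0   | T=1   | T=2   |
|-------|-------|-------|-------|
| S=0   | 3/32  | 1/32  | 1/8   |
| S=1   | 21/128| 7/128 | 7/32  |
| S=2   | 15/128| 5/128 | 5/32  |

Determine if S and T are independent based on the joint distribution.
Marginal P(S) (row sums):
  P(S=0) = 3/32 + 1/32 + 1/8 = 1/4
  P(S=1) = 21/128 + 7/128 + 7/32 = 7/16
  P(S=2) = 15/128 + 5/128 + 5/32 = 5/16
Marginal P(T) (column sums):
  P(T=0) = 3/32 + 21/128 + 15/128 = 3/8
  P(T=1) = 1/32 + 7/128 + 5/128 = 1/8
  P(T=2) = 1/8 + 7/32 + 5/32 = 1/2

S and T are independent iff P(S=i,T=j) = P(S=i)·P(T=j) for every cell.
  P(S=0)·P(T=0) = 1/4 × 3/8 = 3/32 = P(S=0,T=0) ✓
  P(S=0)·P(T=1) = 1/4 × 1/8 = 1/32 = P(S=0,T=1) ✓
  P(S=0)·P(T=2) = 1/4 × 1/2 = 1/8 = P(S=0,T=2) ✓
  P(S=1)·P(T=0) = 7/16 × 3/8 = 21/128 = P(S=1,T=0) ✓
  P(S=1)·P(T=1) = 7/16 × 1/8 = 7/128 = P(S=1,T=1) ✓
  P(S=1)·P(T=2) = 7/16 × 1/2 = 7/32 = P(S=1,T=2) ✓
  P(S=2)·P(T=0) = 5/16 × 3/8 = 15/128 = P(S=2,T=0) ✓
  P(S=2)·P(T=1) = 5/16 × 1/8 = 5/128 = P(S=2,T=1) ✓
  P(S=2)·P(T=2) = 5/16 × 1/2 = 5/32 = P(S=2,T=2) ✓

Yes, S and T are independent: every cell factors, so I(S;T) = 0 bits.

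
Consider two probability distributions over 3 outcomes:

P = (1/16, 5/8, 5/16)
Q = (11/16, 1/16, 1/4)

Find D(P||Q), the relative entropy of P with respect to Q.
D(P||Q) = Σ P(i) log₂(P(i)/Q(i))
  i=0: (1/16) × log₂((1/16)/(11/16)) = (1/16) × log₂(1/11) = -0.2162
  i=1: (5/8) × log₂((5/8)/(1/16)) = (5/8) × log₂(10) = 2.0762
  i=2: (5/16) × log₂((5/16)/(1/4)) = (5/16) × log₂(5/4) = 0.1006
D(P||Q) = -0.2162 + 2.0762 + 0.1006
  = 1.9606 bits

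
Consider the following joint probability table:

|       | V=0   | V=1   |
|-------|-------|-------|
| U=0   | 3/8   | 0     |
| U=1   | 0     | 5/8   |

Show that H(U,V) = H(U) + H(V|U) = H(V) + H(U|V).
Marginal P(U) (row sums):
  P(U=0) = 3/8 + 0 = 3/8
  P(U=1) = 0 + 5/8 = 5/8
Marginal P(V) (column sums):
  P(V=0) = 3/8 + 0 = 3/8
  P(V=1) = 0 + 5/8 = 5/8

Decomposition 1: H(U) + H(V|U)
H(U) = -[(3/8)·log₂(3/8) + (5/8)·log₂(5/8)]
  = 0.5306 + 0.4238
  = 0.9544 bits
H(V|U) = -Σ P(U,V)·log₂ P(V|U), where P(V|U) = P(U,V) / P(U)
  (cells with P(U,V) = 0 contribute 0)
  (U=0,V=0): P(V|U) = (3/8)/(3/8) = 1;  -(3/8)·log₂(1) = 0.0000
  (U=1,V=1): P(V|U) = (5/8)/(5/8) = 1;  -(5/8)·log₂(1) = 0.0000
H(V|U) = 0.0000 + 0.0000
  = 0.0000 bits
H(U) + H(V|U) = 0.9544 + 0.0000 = 0.9544 bits

Decomposition 2: H(V) + H(U|V)
H(V) = -[(3/8)·log₂(3/8) + (5/8)·log₂(5/8)]
  = 0.5306 + 0.4238
  = 0.9544 bits
H(U|V) = -Σ P(U,V)·log₂ P(U|V), where P(U|V) = P(U,V) / P(V)
  (cells with P(U,V) = 0 contribute 0)
  (U=0,V=0): P(U|V) = (3/8)/(3/8) = 1;  -(3/8)·log₂(1) = 0.0000
  (U=1,V=1): P(U|V) = (5/8)/(5/8) = 1;  -(5/8)·log₂(1) = 0.0000
H(U|V) = 0.0000 + 0.0000
  = 0.0000 bits
H(V) + H(U|V) = 0.9544 + 0.0000 = 0.9544 bits

Direct computation of the joint entropy:
H(U,V) = -[(3/8)·log₂(3/8) + (5/8)·log₂(5/8)]
  = 0.5306 + 0.4238
  = 0.9544 bits

All three agree: H(U,V) = 0.9544 bits ✓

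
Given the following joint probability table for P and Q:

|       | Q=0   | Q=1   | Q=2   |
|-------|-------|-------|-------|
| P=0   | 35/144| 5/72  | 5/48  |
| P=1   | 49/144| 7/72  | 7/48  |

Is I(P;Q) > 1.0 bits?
Marginal P(P) (row sums):
  P(P=0) = 35/144 + 5/72 + 5/48 = 5/12
  P(P=1) = 49/144 + 7/72 + 7/48 = 7/12
Marginal P(Q) (column sums):
  P(Q=0) = 35/144 + 49/144 = 7/12
  P(Q=1) = 5/72 + 7/72 = 1/6
  P(Q=2) = 5/48 + 7/48 = 1/4

H(P) = -[(5/12)·log₂(5/12) + (7/12)·log₂(7/12)]
  = 0.5263 + 0.4536
  = 0.9799 bits
H(Q) = -[(7/12)·log₂(7/12) + (1/6)·log₂(1/6) + (1/4)·log₂(1/4)]
  = 0.4536 + 0.4308 + 0.5000
  = 1.3844 bits
H(P,Q) = -[(35/144)·log₂(35/144) + (5/72)·log₂(5/72) + (5/48)·log₂(5/48) + (49/144)·log₂(49/144) + (7/72)·log₂(7/72) + (7/48)·log₂(7/48)]
  = 0.4960 + 0.2672 + 0.3399 + 0.5292 + 0.3269 + 0.4051
  = 2.3643 bits

I(P;Q) = H(P) + H(Q) - H(P,Q)
  = 0.9799 + 1.3844 - 2.3643
  = 0.0000 bits

No. I(P;Q) = 0.0000 bits, which is ≤ 1.0 bits.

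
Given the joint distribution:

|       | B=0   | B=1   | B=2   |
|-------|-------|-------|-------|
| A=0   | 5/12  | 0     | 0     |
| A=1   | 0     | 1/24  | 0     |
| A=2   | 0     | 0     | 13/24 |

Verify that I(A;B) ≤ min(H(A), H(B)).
Marginal P(A) (row sums):
  P(A=0) = 5/12 + 0 + 0 = 5/12
  P(A=1) = 0 + 1/24 + 0 = 1/24
  P(A=2) = 0 + 0 + 13/24 = 13/24
Marginal P(B) (column sums):
  P(B=0) = 5/12 + 0 + 0 = 5/12
  P(B=1) = 0 + 1/24 + 0 = 1/24
  P(B=2) = 0 + 0 + 13/24 = 13/24

H(A) = -[(5/12)·log₂(5/12) + (1/24)·log₂(1/24) + (13/24)·log₂(13/24)]
  = 0.5263 + 0.1910 + 0.4791
  = 1.1964 bits
H(B) = -[(5/12)·log₂(5/12) + (1/24)·log₂(1/24) + (13/24)·log₂(13/24)]
  = 0.5263 + 0.1910 + 0.4791
  = 1.1964 bits
H(A,B) = -[(5/12)·log₂(5/12) + (1/24)·log₂(1/24) + (13/24)·log₂(13/24)]
  = 0.5263 + 0.1910 + 0.4791
  = 1.1964 bits

I(A;B) = H(A) + H(B) - H(A,B)
  = 1.1964 + 1.1964 - 1.1964
  = 1.1964 bits

min(H(A), H(B)) = min(1.1964, 1.1964) = 1.1964 bits
Since 1.1964 ≤ 1.1964, the bound is satisfied ✓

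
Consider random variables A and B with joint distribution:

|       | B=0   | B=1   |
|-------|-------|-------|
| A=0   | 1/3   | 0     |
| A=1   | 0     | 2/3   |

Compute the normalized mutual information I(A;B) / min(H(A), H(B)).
Marginal P(A) (row sums):
  P(A=0) = 1/3 + 0 = 1/3
  P(A=1) = 0 + 2/3 = 2/3
Marginal P(B) (column sums):
  P(B=0) = 1/3 + 0 = 1/3
  P(B=1) = 0 + 2/3 = 2/3

H(A) = -[(1/3)·log₂(1/3) + (2/3)·log₂(2/3)]
  = 0.5283 + 0.3900
  = 0.9183 bits
H(B) = -[(1/3)·log₂(1/3) + (2/3)·log₂(2/3)]
  = 0.5283 + 0.3900
  = 0.9183 bits
H(A,B) = -[(1/3)·log₂(1/3) + (2/3)·log₂(2/3)]
  = 0.5283 + 0.3900
  = 0.9183 bits

I(A;B) = H(A) + H(B) - H(A,B)
  = 0.9183 + 0.9183 - 0.9183
  = 0.9183 bits

min(H(A), H(B)) = min(0.9183, 0.9183) = 0.9183 bits
Normalized MI = 0.9183 / 0.9183 = 1.0000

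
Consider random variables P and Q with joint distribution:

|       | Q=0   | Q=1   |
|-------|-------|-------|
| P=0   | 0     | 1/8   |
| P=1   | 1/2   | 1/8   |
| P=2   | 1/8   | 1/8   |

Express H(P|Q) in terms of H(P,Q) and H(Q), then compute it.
H(P|Q) = H(P,Q) - H(Q)

Marginal P(Q) (column sums):
  P(Q=0) = 0 + 1/2 + 1/8 = 5/8
  P(Q=1) = 1/8 + 1/8 + 1/8 = 3/8

H(P,Q) = -[(1/8)·log₂(1/8) + (1/2)·log₂(1/2) + (1/8)·log₂(1/8) + (1/8)·log₂(1/8) + (1/8)·log₂(1/8)]
  = 0.3750 + 0.5000 + 0.3750 + 0.3750 + 0.3750
  = 2.0000 bits
H(Q) = -[(5/8)·log₂(5/8) + (3/8)·log₂(3/8)]
  = 0.4238 + 0.5306
  = 0.9544 bits

H(P|Q) = 2.0000 - 0.9544 = 1.0456 bits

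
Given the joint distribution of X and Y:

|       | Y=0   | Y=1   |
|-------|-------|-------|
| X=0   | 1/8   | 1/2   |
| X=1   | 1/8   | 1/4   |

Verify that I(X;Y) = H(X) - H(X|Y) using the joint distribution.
Left side, from I(X;Y) = H(X) + H(Y) - H(X,Y):
Marginal P(X) (row sums):
  P(X=0) = 1/8 + 1/2 = 5/8
  P(X=1) = 1/8 + 1/4 = 3/8
Marginal P(Y) (column sums):
  P(Y=0) = 1/8 + 1/8 = 1/4
  P(Y=1) = 1/2 + 1/4 = 3/4

H(X) = -[(5/8)·log₂(5/8) + (3/8)·log₂(3/8)]
  = 0.4238 + 0.5306
  = 0.9544 bits
H(Y) = -[(1/4)·log₂(1/4) + (3/4)·log₂(3/4)]
  = 0.5000 + 0.3113
  = 0.8113 bits
H(X,Y) = -[(1/8)·log₂(1/8) + (1/2)·log₂(1/2) + (1/8)·log₂(1/8) + (1/4)·log₂(1/4)]
  = 0.3750 + 0.5000 + 0.3750 + 0.5000
  = 1.7500 bits

I(X;Y) = H(X) + H(Y) - H(X,Y)
  = 0.9544 + 0.8113 - 1.7500
  = 0.0157 bits

Right side, with H(X|Y) computed directly from the conditional probabilities:
H(X|Y) = -Σ P(X,Y)·log₂ P(X|Y), where P(X|Y) = P(X,Y) / P(Y)
  (X=0,Y=0): P(X|Y) = (1/8)/(1/4) = 1/2;  -(1/8)·log₂(1/2) = 0.1250
  (X=0,Y=1): P(X|Y) = (1/2)/(3/4) = 2/3;  -(1/2)·log₂(2/3) = 0.2925
  (X=1,Y=0): P(X|Y) = (1/8)/(1/4) = 1/2;  -(1/8)·log₂(1/2) = 0.1250
  (X=1,Y=1): P(X|Y) = (1/4)/(3/4) = 1/3;  -(1/4)·log₂(1/3) = 0.3962
H(X|Y) = 0.1250 + 0.2925 + 0.1250 + 0.3962
  = 0.9387 bits
H(X) - H(X|Y) = 0.9544 - 0.9387 = 0.0157 bits

Both sides equal 0.0157 bits, so I(X;Y) = H(X) - H(X|Y) ✓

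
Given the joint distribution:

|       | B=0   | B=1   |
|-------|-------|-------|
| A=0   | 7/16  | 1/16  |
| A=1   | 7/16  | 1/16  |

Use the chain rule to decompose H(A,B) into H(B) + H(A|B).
By the chain rule: H(A,B) = H(B) + H(A|B)

Marginal P(B) (column sums):
  P(B=0) = 7/16 + 7/16 = 7/8
  P(B=1) = 1/16 + 1/16 = 1/8
H(B) = -[(7/8)·log₂(7/8) + (1/8)·log₂(1/8)]
  = 0.1686 + 0.3750
  = 0.5436 bits
H(A|B) = -Σ P(A,B)·log₂ P(A|B), where P(A|B) = P(A,B) / P(B)
  (A=0,B=0): P(A|B) = (7/16)/(7/8) = 1/2;  -(7/16)·log₂(1/2) = 0.4375
  (A=0,B=1): P(A|B) = (1/16)/(1/8) = 1/2;  -(1/16)·log₂(1/2) = 0.0625
  (A=1,B=0): P(A|B) = (7/16)/(7/8) = 1/2;  -(7/16)·log₂(1/2) = 0.4375
  (A=1,B=1): P(A|B) = (1/16)/(1/8) = 1/2;  -(1/16)·log₂(1/2) = 0.0625
H(A|B) = 0.4375 + 0.0625 + 0.4375 + 0.0625
  = 1.0000 bits

H(A,B) = H(B) + H(A|B) = 0.5436 + 1.0000 = 1.5436 bits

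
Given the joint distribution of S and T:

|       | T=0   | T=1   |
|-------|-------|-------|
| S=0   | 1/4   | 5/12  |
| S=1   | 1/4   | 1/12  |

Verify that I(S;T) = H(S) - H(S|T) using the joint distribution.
Left side, from I(S;T) = H(S) + H(T) - H(S,T):
Marginal P(S) (row sums):
  P(S=0) = 1/4 + 5/12 = 2/3
  P(S=1) = 1/4 + 1/12 = 1/3
Marginal P(T) (column sums):
  P(T=0) = 1/4 + 1/4 = 1/2
  P(T=1) = 5/12 + 1/12 = 1/2

H(S) = -[(2/3)·log₂(2/3) + (1/3)·log₂(1/3)]
  = 0.3900 + 0.5283
  = 0.9183 bits
H(T) = -[(1/2)·log₂(1/2) + (1/2)·log₂(1/2)]
  = 0.5000 + 0.5000
  = 1.0000 bits
H(S,T) = -[(1/4)·log₂(1/4) + (5/12)·log₂(5/12) + (1/4)·log₂(1/4) + (1/12)·log₂(1/12)]
  = 0.5000 + 0.5263 + 0.5000 + 0.2987
  = 1.8250 bits

I(S;T) = H(S) + H(T) - H(S,T)
  = 0.9183 + 1.0000 - 1.8250
  = 0.0933 bits

Right side, with H(S|T) computed directly from the conditional probabilities:
H(S|T) = -Σ P(S,T)·log₂ P(S|T), where P(S|T) = P(S,T) / P(T)
  (S=0,T=0): P(S|T) = (1/4)/(1/2) = 1/2;  -(1/4)·log₂(1/2) = 0.2500
  (S=0,T=1): P(S|T) = (5/12)/(1/2) = 5/6;  -(5/12)·log₂(5/6) = 0.1096
  (S=1,T=0): P(S|T) = (1/4)/(1/2) = 1/2;  -(1/4)·log₂(1/2) = 0.2500
  (S=1,T=1): P(S|T) = (1/12)/(1/2) = 1/6;  -(1/12)·log₂(1/6) = 0.2154
H(S|T) = 0.2500 + 0.1096 + 0.2500 + 0.2154
  = 0.8250 bits
H(S) - H(S|T) = 0.9183 - 0.8250 = 0.0933 bits

Both sides equal 0.0933 bits, so I(S;T) = H(S) - H(S|T) ✓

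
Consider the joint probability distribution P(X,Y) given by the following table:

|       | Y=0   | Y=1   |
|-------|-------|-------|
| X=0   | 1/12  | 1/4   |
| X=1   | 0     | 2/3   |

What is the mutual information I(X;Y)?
Marginal P(X) (row sums):
  P(X=0) = 1/12 + 1/4 = 1/3
  P(X=1) = 0 + 2/3 = 2/3
Marginal P(Y) (column sums):
  P(Y=0) = 1/12 + 0 = 1/12
  P(Y=1) = 1/4 + 2/3 = 11/12

H(X) = -[(1/3)·log₂(1/3) + (2/3)·log₂(2/3)]
  = 0.5283 + 0.3900
  = 0.9183 bits
H(Y) = -[(1/12)·log₂(1/12) + (11/12)·log₂(11/12)]
  = 0.2987 + 0.1151
  = 0.4138 bits
H(X,Y) = -[(1/12)·log₂(1/12) + (1/4)·log₂(1/4) + (2/3)·log₂(2/3)]
  = 0.2987 + 0.5000 + 0.3900
  = 1.1887 bits

I(X;Y) = H(X) + H(Y) - H(X,Y)
  = 0.9183 + 0.4138 - 1.1887
  = 0.1434 bits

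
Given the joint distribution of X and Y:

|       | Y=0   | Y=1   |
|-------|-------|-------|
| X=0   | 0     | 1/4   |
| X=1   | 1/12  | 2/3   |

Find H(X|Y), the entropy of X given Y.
Marginal P(Y) (column sums):
  P(Y=0) = 0 + 1/12 = 1/12
  P(Y=1) = 1/4 + 2/3 = 11/12

H(X|Y) = -Σ P(X,Y)·log₂ P(X|Y), where P(X|Y) = P(X,Y) / P(Y)
  (cells with P(X,Y) = 0 contribute 0)
  (X=0,Y=1): P(X|Y) = (1/4)/(11/12) = 3/11;  -(1/4)·log₂(3/11) = 0.4686
  (X=1,Y=0): P(X|Y) = (1/12)/(1/12) = 1;  -(1/12)·log₂(1) = 0.0000
  (X=1,Y=1): P(X|Y) = (2/3)/(11/12) = 8/11;  -(2/3)·log₂(8/11) = 0.3063
H(X|Y) = 0.4686 + 0.0000 + 0.3063
  = 0.7749 bits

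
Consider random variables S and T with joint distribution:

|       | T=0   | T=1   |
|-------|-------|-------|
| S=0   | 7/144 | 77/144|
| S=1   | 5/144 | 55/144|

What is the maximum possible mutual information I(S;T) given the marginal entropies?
The upper bound on mutual information is I(S;T) ≤ min(H(S), H(T)).

Marginal P(S) (row sums):
  P(S=0) = 7/144 + 77/144 = 7/12
  P(S=1) = 5/144 + 55/144 = 5/12
Marginal P(T) (column sums):
  P(T=0) = 7/144 + 5/144 = 1/12
  P(T=1) = 77/144 + 55/144 = 11/12

H(S) = -[(7/12)·log₂(7/12) + (5/12)·log₂(5/12)]
  = 0.4536 + 0.5263
  = 0.9799 bits
H(T) = -[(1/12)·log₂(1/12) + (11/12)·log₂(11/12)]
  = 0.2987 + 0.1151
  = 0.4138 bits

Maximum possible I(S;T) = min(0.9799, 0.4138) = 0.4138 bits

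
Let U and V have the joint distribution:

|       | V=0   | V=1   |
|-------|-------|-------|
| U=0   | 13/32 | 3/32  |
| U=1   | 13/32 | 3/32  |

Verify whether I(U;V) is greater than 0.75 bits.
Marginal P(U) (row sums):
  P(U=0) = 13/32 + 3/32 = 1/2
  P(U=1) = 13/32 + 3/32 = 1/2
Marginal P(V) (column sums):
  P(V=0) = 13/32 + 13/32 = 13/16
  P(V=1) = 3/32 + 3/32 = 3/16

H(U) = -[(1/2)·log₂(1/2) + (1/2)·log₂(1/2)]
  = 0.5000 + 0.5000
  = 1.0000 bits
H(V) = -[(13/16)·log₂(13/16) + (3/16)·log₂(3/16)]
  = 0.2434 + 0.4528
  = 0.6962 bits
H(U,V) = -[(13/32)·log₂(13/32) + (3/32)·log₂(3/32) + (13/32)·log₂(13/32) + (3/32)·log₂(3/32)]
  = 0.5279 + 0.3202 + 0.5279 + 0.3202
  = 1.6962 bits

I(U;V) = H(U) + H(V) - H(U,V)
  = 1.0000 + 0.6962 - 1.6962
  = 0.0000 bits

No. I(U;V) = 0.0000 bits, which is ≤ 0.75 bits.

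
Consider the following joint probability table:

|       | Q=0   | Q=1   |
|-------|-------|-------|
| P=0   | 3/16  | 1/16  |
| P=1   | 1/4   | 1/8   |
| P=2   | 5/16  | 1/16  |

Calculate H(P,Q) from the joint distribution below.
H(P,Q) = -Σ P(P,Q) log₂ P(P,Q), summed over the non-zero cells:
H(P,Q) = -[(3/16)·log₂(3/16) + (1/16)·log₂(1/16) + (1/4)·log₂(1/4) + (1/8)·log₂(1/8) + (5/16)·log₂(5/16) + (1/16)·log₂(1/16)]
  = 0.4528 + 0.2500 + 0.5000 + 0.3750 + 0.5244 + 0.2500
  = 2.3522 bits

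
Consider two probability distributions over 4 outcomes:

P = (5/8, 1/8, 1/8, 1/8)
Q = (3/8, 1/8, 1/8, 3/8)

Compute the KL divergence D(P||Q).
D(P||Q) = Σ P(i) log₂(P(i)/Q(i))
  i=0: (5/8) × log₂((5/8)/(3/8)) = (5/8) × log₂(5/3) = 0.4606
  i=1: (1/8) × log₂((1/8)/(1/8)) = (1/8) × log₂(1) = 0.0000
  i=2: (1/8) × log₂((1/8)/(1/8)) = (1/8) × log₂(1) = 0.0000
  i=3: (1/8) × log₂((1/8)/(3/8)) = (1/8) × log₂(1/3) = -0.1981
D(P||Q) = 0.4606 + 0.0000 + 0.0000 - 0.1981
  = 0.2625 bits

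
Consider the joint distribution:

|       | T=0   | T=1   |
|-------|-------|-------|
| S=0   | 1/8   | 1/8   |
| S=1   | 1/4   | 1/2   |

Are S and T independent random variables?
Marginal P(S) (row sums):
  P(S=0) = 1/8 + 1/8 = 1/4
  P(S=1) = 1/4 + 1/2 = 3/4
Marginal P(T) (column sums):
  P(T=0) = 1/8 + 1/4 = 3/8
  P(T=1) = 1/8 + 1/2 = 5/8

S and T are independent iff P(S=i,T=j) = P(S=i)·P(T=j) for every cell.
  P(S=0)·P(T=0) = 1/4 × 3/8 = 3/32, but P(S=0,T=0) = 1/8 ✗

No, S and T are not independent. Quantitatively, I(S;T) > 0:

H(S) = -[(1/4)·log₂(1/4) + (3/4)·log₂(3/4)]
  = 0.5000 + 0.3113
  = 0.8113 bits
H(T) = -[(3/8)·log₂(3/8) + (5/8)·log₂(5/8)]
  = 0.5306 + 0.4238
  = 0.9544 bits
H(S,T) = -[(1/8)·log₂(1/8) + (1/8)·log₂(1/8) + (1/4)·log₂(1/4) + (1/2)·log₂(1/2)]
  = 0.3750 + 0.3750 + 0.5000 + 0.5000
  = 1.7500 bits
I(S;T) = H(S) + H(T) - H(S,T) = 0.8113 + 0.9544 - 1.7500 = 0.0157 bits > 0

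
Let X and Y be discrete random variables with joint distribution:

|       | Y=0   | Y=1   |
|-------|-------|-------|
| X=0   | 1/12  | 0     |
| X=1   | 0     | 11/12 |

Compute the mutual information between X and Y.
Marginal P(X) (row sums):
  P(X=0) = 1/12 + 0 = 1/12
  P(X=1) = 0 + 11/12 = 11/12
Marginal P(Y) (column sums):
  P(Y=0) = 1/12 + 0 = 1/12
  P(Y=1) = 0 + 11/12 = 11/12

H(X) = -[(1/12)·log₂(1/12) + (11/12)·log₂(11/12)]
  = 0.2987 + 0.1151
  = 0.4138 bits
H(Y) = -[(1/12)·log₂(1/12) + (11/12)·log₂(11/12)]
  = 0.2987 + 0.1151
  = 0.4138 bits
H(X,Y) = -[(1/12)·log₂(1/12) + (11/12)·log₂(11/12)]
  = 0.2987 + 0.1151
  = 0.4138 bits

I(X;Y) = H(X) + H(Y) - H(X,Y)
  = 0.4138 + 0.4138 - 0.4138
  = 0.4138 bits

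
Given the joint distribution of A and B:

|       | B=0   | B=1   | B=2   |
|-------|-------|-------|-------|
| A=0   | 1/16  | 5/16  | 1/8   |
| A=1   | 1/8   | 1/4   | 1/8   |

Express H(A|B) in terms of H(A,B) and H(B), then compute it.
H(A|B) = H(A,B) - H(B)

Marginal P(B) (column sums):
  P(B=0) = 1/16 + 1/8 = 3/16
  P(B=1) = 5/16 + 1/4 = 9/16
  P(B=2) = 1/8 + 1/8 = 1/4

H(A,B) = -[(1/16)·log₂(1/16) + (5/16)·log₂(5/16) + (1/8)·log₂(1/8) + (1/8)·log₂(1/8) + (1/4)·log₂(1/4) + (1/8)·log₂(1/8)]
  = 0.2500 + 0.5244 + 0.3750 + 0.3750 + 0.5000 + 0.3750
  = 2.3994 bits
H(B) = -[(3/16)·log₂(3/16) + (9/16)·log₂(9/16) + (1/4)·log₂(1/4)]
  = 0.4528 + 0.4669 + 0.5000
  = 1.4197 bits

H(A|B) = 2.3994 - 1.4197 = 0.9797 bits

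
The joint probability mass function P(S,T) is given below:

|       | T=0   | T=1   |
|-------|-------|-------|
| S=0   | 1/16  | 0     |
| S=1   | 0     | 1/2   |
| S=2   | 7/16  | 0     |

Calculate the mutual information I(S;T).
Marginal P(S) (row sums):
  P(S=0) = 1/16 + 0 = 1/16
  P(S=1) = 0 + 1/2 = 1/2
  P(S=2) = 7/16 + 0 = 7/16
Marginal P(T) (column sums):
  P(T=0) = 1/16 + 0 + 7/16 = 1/2
  P(T=1) = 0 + 1/2 + 0 = 1/2

H(S) = -[(1/16)·log₂(1/16) + (1/2)·log₂(1/2) + (7/16)·log₂(7/16)]
  = 0.2500 + 0.5000 + 0.5218
  = 1.2718 bits
H(T) = -[(1/2)·log₂(1/2) + (1/2)·log₂(1/2)]
  = 0.5000 + 0.5000
  = 1.0000 bits
H(S,T) = -[(1/16)·log₂(1/16) + (1/2)·log₂(1/2) + (7/16)·log₂(7/16)]
  = 0.2500 + 0.5000 + 0.5218
  = 1.2718 bits

I(S;T) = H(S) + H(T) - H(S,T)
  = 1.2718 + 1.0000 - 1.2718
  = 1.0000 bits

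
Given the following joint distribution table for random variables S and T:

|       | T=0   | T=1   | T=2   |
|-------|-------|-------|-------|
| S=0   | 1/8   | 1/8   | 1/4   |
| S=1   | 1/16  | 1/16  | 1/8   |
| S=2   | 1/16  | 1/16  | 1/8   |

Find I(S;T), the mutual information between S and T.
Marginal P(S) (row sums):
  P(S=0) = 1/8 + 1/8 + 1/4 = 1/2
  P(S=1) = 1/16 + 1/16 + 1/8 = 1/4
  P(S=2) = 1/16 + 1/16 + 1/8 = 1/4
Marginal P(T) (column sums):
  P(T=0) = 1/8 + 1/16 + 1/16 = 1/4
  P(T=1) = 1/8 + 1/16 + 1/16 = 1/4
  P(T=2) = 1/4 + 1/8 + 1/8 = 1/2

H(S) = -[(1/2)·log₂(1/2) + (1/4)·log₂(1/4) + (1/4)·log₂(1/4)]
  = 0.5000 + 0.5000 + 0.5000
  = 1.5000 bits
H(T) = -[(1/4)·log₂(1/4) + (1/4)·log₂(1/4) + (1/2)·log₂(1/2)]
  = 0.5000 + 0.5000 + 0.5000
  = 1.5000 bits
H(S,T) = -[(1/8)·log₂(1/8) + (1/8)·log₂(1/8) + (1/4)·log₂(1/4) + (1/16)·log₂(1/16) + (1/16)·log₂(1/16) + (1/8)·log₂(1/8) + (1/16)·log₂(1/16) + (1/16)·log₂(1/16) + (1/8)·log₂(1/8)]
  = 0.3750 + 0.3750 + 0.5000 + 0.2500 + 0.2500 + 0.3750 + 0.2500 + 0.2500 + 0.3750
  = 3.0000 bits

I(S;T) = H(S) + H(T) - H(S,T)
  = 1.5000 + 1.5000 - 3.0000
  = 0.0000 bits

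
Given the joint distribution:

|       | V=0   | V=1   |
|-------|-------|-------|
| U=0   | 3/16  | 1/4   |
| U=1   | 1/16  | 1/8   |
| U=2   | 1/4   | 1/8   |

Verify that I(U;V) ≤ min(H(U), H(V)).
Marginal P(U) (row sums):
  P(U=0) = 3/16 + 1/4 = 7/16
  P(U=1) = 1/16 + 1/8 = 3/16
  P(U=2) = 1/4 + 1/8 = 3/8
Marginal P(V) (column sums):
  P(V=0) = 3/16 + 1/16 + 1/4 = 1/2
  P(V=1) = 1/4 + 1/8 + 1/8 = 1/2

H(U) = -[(7/16)·log₂(7/16) + (3/16)·log₂(3/16) + (3/8)·log₂(3/8)]
  = 0.5218 + 0.4528 + 0.5306
  = 1.5052 bits
H(V) = -[(1/2)·log₂(1/2) + (1/2)·log₂(1/2)]
  = 0.5000 + 0.5000
  = 1.0000 bits
H(U,V) = -[(3/16)·log₂(3/16) + (1/4)·log₂(1/4) + (1/16)·log₂(1/16) + (1/8)·log₂(1/8) + (1/4)·log₂(1/4) + (1/8)·log₂(1/8)]
  = 0.4528 + 0.5000 + 0.2500 + 0.3750 + 0.5000 + 0.3750
  = 2.4528 bits

I(U;V) = H(U) + H(V) - H(U,V)
  = 1.5052 + 1.0000 - 2.4528
  = 0.0524 bits

min(H(U), H(V)) = min(1.5052, 1.0000) = 1.0000 bits
Since 0.0524 ≤ 1.0000, the bound is satisfied ✓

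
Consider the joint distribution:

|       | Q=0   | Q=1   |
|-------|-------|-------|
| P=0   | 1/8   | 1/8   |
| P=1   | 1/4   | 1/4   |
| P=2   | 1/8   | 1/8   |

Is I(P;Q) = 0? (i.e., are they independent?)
Marginal P(P) (row sums):
  P(P=0) = 1/8 + 1/8 = 1/4
  P(P=1) = 1/4 + 1/4 = 1/2
  P(P=2) = 1/8 + 1/8 = 1/4
Marginal P(Q) (column sums):
  P(Q=0) = 1/8 + 1/4 + 1/8 = 1/2
  P(Q=1) = 1/8 + 1/4 + 1/8 = 1/2

P and Q are independent iff P(P=i,Q=j) = P(P=i)·P(Q=j) for every cell.
  P(P=0)·P(Q=0) = 1/4 × 1/2 = 1/8 = P(P=0,Q=0) ✓
  P(P=0)·P(Q=1) = 1/4 × 1/2 = 1/8 = P(P=0,Q=1) ✓
  P(P=1)·P(Q=0) = 1/2 × 1/2 = 1/4 = P(P=1,Q=0) ✓
  P(P=1)·P(Q=1) = 1/2 × 1/2 = 1/4 = P(P=1,Q=1) ✓
  P(P=2)·P(Q=0) = 1/4 × 1/2 = 1/8 = P(P=2,Q=0) ✓
  P(P=2)·P(Q=1) = 1/4 × 1/2 = 1/8 = P(P=2,Q=1) ✓

Yes, P and Q are independent: every cell factors, so I(P;Q) = 0 bits.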